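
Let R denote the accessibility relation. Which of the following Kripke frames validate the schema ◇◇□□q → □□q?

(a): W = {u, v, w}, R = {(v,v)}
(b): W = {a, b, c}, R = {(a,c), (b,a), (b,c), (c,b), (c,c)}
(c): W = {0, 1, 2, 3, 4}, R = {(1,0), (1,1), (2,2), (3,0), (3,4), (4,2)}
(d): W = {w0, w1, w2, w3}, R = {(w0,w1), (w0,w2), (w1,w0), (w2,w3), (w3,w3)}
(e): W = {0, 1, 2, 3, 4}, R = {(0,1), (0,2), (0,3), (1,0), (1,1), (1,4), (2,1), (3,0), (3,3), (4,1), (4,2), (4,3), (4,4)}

Frame correspondent (Sahlqvist): ∀x ∀y ∀z ((xR²y ∧ xR²z) → ∃w (yR²w ∧ z = w)) — i.e. a generalized confluence (Geach) condition.
(a): ✓.
(b): fails — cR²a, cR²a but no w with aR²w and a=w.
(c): fails — 1R²0, 1R²0 but no w with 0R²w and 0=w.
(d): fails — w0R²w3, w0R²w0 but no w with w3R²w and w0=w.
(e): fails — 0R²3, 0R²4 but no w with 3R²w and 4=w.

(a)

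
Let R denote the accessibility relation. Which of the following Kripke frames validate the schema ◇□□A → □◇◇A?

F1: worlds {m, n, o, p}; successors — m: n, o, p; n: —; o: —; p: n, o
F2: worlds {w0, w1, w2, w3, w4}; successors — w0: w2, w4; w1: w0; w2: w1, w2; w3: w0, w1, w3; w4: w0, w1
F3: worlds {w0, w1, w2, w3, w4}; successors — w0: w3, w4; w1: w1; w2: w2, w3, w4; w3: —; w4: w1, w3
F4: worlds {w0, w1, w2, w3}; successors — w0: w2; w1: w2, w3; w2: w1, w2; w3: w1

F2, F4

This is the axiom for a generalized confluence (Geach) condition; its first-order frame correspondent is ∀x ∀y ∀z ((xRy ∧ xRz) → ∃w (yR²w ∧ zR²w)).
F1: fails — mRn, mRn but no w with nR²w and nR²w.
F2: holds.
F3: fails — w0Rw3, w0Rw3 but no w with w3R²w and w3R²w.
F4: holds.
Valid on: F2, F4.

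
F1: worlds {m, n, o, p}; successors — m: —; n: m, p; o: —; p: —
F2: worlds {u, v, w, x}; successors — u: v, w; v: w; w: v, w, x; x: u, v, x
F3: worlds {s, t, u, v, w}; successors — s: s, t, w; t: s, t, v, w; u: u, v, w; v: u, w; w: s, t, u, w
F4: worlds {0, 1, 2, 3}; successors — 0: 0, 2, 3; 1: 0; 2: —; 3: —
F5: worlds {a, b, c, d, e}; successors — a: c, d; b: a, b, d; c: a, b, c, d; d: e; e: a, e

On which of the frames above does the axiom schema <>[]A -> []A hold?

none

Frame correspondent (Sahlqvist): forall x forall y forall z ((xRy & xRz) -> exists w (yRw & z = w)) — i.e. a generalized confluence (Geach) condition.
F1: fails — nRm, nRm but no w with mRw and m=w.
F2: fails — uRv, uRv but no t with vRt and v=t.
F3: fails — tRs, tRv but no w* with sRw* and v=w*.
F4: fails — 0R2, 0R0 but no w with 2Rw and 0=w.
F5: fails — aRd, aRc but no w with dRw and c=w.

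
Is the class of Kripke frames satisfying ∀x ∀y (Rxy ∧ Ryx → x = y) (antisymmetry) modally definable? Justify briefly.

Not definable by any modal formula

Modal frame validity is preserved under surjective bounded morphisms.
The 8-cycle (worlds w0,w1,w2,w3,w4,w5,w6,w7 with w0→w1→w2→w3→w4→w5→w6→w7→w0) is antisymmetric. Sending even-indexed worlds to s and odd-indexed worlds to t is a surjective bounded morphism onto the two-world frame with s↔t, which is not antisymmetric.
Hence antisymmetry is not modally definable.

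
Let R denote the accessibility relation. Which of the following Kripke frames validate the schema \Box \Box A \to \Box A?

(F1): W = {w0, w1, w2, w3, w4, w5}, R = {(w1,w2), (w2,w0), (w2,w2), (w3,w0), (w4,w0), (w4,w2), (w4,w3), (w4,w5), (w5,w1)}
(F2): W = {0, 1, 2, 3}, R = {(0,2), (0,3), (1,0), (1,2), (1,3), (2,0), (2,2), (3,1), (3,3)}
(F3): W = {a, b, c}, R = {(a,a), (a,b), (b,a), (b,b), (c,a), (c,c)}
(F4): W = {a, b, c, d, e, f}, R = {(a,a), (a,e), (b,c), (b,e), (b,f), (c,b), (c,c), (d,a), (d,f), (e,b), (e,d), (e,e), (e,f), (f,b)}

(F2), (F3)

This is the axiom for density; its first-order frame correspondent is \forall x \forall y (Rxy \to \exists z (Rxz \wedge Rzy)).
(F1): fails — Rw3w0 but no z with Rw3z and Rzw0.
(F2): condition met.
(F3): condition met.
(F4): fails — Rdf but no z with Rdz and Rzf.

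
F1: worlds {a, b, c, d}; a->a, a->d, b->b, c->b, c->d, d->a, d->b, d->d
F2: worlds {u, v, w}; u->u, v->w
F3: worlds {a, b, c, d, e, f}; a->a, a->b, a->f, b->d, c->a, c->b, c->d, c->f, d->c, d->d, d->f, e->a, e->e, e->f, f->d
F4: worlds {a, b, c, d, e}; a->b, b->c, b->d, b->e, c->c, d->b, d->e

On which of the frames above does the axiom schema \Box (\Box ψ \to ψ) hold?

F1

This is the axiom for shift-reflexivity; its first-order frame correspondent is \forall x \forall y (Rxy \to Ryy).
F1: satisfies the condition.
F2: fails — Rvw but not Rww.
F3: fails — Rdc but not Rcc.
F4: fails — Rab but not Rbb.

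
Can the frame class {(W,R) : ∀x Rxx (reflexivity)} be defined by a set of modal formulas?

Yes, by □q → q

The condition is reflexivity. A defining modal formula is □q → q.
Suppose □q→q is valid. At any x set V(q)={w : Rxw}. Then □q holds at x, so q holds at x, i.e. Rxx.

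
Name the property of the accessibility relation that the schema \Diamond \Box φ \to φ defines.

This is frame-equivalent to φ → □◇φ (substitute ¬φ for φ and contrapose).
Suppose φ→□◇φ is valid. Take Rxy and set V(φ)={x}. Then φ at x, so □◇φ at x, so ◇φ at y, so some z with Ryz has φ; z=x, i.e. Ryx.

symmetry: \forall x \forall y (Rxy \to Ryx)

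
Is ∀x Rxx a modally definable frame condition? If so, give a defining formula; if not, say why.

The condition is reflexivity. A defining modal formula is □r → r.
Suppose □r→r is valid. At any x set V(r)={w : Rxw}. Then □r holds at x, so r holds at x, i.e. Rxx.

Yes, by □r → r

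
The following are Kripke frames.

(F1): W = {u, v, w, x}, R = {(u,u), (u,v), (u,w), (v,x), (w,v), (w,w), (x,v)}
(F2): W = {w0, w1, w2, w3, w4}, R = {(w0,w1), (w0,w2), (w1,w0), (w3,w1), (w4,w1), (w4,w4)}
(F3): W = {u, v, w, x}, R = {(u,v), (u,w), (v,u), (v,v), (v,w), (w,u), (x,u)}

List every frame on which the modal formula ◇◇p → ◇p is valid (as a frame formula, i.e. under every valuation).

none

This is the axiom for transitivity; its first-order frame correspondent is ∀x ∀y ∀z (Rxy ∧ Ryz → Rxz).
(F1): fails — Ruv and Rvx but not Rux.
(F2): fails — Rw1w0 and Rw0w1 but not Rw1w1.
(F3): fails — Ruv and Rvu but not Ruu.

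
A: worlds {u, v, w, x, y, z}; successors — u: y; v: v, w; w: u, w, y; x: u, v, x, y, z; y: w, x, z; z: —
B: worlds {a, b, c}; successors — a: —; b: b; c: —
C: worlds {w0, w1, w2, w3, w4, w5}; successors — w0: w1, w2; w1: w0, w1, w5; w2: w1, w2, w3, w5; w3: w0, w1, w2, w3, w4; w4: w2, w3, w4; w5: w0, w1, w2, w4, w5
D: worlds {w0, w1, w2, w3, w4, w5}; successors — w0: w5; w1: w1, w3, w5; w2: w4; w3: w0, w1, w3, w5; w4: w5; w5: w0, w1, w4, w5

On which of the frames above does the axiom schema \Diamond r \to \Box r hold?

The schema corresponds to partial functionality: \forall x \forall y \forall z (Rxy \wedge Rxz \to y = z).
A: fails — v sees both v and w.
B: condition met.
C: fails — w0 sees both w1 and w2.
D: fails — w1 sees both w1 and w3.

B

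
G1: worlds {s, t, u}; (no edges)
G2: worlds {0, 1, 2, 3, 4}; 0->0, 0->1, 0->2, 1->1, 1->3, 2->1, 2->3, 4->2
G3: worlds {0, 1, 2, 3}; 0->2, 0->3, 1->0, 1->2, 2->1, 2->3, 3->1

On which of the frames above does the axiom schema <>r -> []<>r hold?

Frame correspondent (Sahlqvist): forall x forall y forall z (Rxy & Rxz -> Ryz) — i.e. the Euclidean property.
G1: satisfies the condition.
G2: fails — R02 and R00 but not R20.
G3: fails — R02 and R02 but not R22.

G1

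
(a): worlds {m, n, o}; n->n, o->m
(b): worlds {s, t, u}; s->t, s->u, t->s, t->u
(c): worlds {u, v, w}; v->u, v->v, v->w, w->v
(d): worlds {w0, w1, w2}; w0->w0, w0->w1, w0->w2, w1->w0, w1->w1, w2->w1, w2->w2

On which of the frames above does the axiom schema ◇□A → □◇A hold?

(d)

The schema corresponds to convergence: ∀x ∀y ∀z (Rxy ∧ Rxz → ∃w (Ryw ∧ Rzw)).
(a): fails — Rom and Rom but m and m have no common successor.
(b): fails — Rsu and Rsu but u and u have no common successor.
(c): fails — Rvu and Rvu but u and u have no common successor.
(d): holds.
Valid on: (d).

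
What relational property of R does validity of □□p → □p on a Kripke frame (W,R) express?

This schema is the C4 axiom.
Its frame correspondent is density — ∀x ∀y (Rxy → ∃z (Rxz ∧ Rzy)).

density: ∀x ∀y (Rxy → ∃z (Rxz ∧ Rzy))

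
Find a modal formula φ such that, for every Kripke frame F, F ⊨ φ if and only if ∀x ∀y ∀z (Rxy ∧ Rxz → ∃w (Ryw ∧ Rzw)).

The condition is convergence. The .2 schema ◇□q → □◇q defines it.
Suppose ◇□q→□◇q is valid. Take Rxy, Rxz and set V(q)={w : Ryw}. Then □q at y so ◇□q at x, so □◇q at x, so ◇q at z, giving w with Rzw and Ryw.

◇□q → □◇q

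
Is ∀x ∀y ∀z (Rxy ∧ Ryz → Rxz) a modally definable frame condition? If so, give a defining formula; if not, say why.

The condition is transitivity. A defining modal formula is □p → □□p.
Suppose □p→□□p is valid. Take Rxy, Ryz and set V(p)={w : Rxw}. Then □p at x, so □□p at x, so □p at y, so p at z, i.e. Rxz.

Yes, by □p → □□p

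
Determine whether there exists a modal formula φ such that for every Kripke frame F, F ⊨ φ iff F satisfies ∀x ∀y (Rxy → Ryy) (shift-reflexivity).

Definable; □(□p → p) defines it

This is a Sahlqvist condition; the T□ axiom □(□p → p) defines it.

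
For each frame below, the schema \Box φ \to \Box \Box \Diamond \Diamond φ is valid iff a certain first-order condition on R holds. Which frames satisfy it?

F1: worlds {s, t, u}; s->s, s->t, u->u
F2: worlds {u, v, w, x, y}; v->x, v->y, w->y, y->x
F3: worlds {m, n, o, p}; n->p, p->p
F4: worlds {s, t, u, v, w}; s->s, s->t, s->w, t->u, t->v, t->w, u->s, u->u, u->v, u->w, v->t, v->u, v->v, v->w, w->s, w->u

F3, F4

The schema corresponds to a generalized confluence (Geach) condition: \forall x \forall z (x R^2 z \to \exists w (xRw \wedge z R^2 w)).
F1: fails — sR²t but no w with sRw and tR²w.
F2: fails — vR²x but no t with vRt and xR²t.
F3: satisfies the condition.
F4: satisfies the condition.
Valid on: F3, F4.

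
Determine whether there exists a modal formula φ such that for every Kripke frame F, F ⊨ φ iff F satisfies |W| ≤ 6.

No — not modally definable

If a class were modally definable it would be closed under disjoint unions (Goldblatt–Thomason).
Any modal formula valid on each of 7 disjoint one-world frames is valid on their disjoint union (validity is preserved under disjoint unions). Each one-world frame has |W|=1≤6, but the union has |W|=7.
So no modal formula (or set of formulas) defines exactly the |W|≤6 frames.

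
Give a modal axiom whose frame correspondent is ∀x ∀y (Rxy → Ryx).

ψ → □◇ψ

A defining formula is ψ → □◇ψ (the B axiom).
Suppose ψ→□◇ψ is valid. Take Rxy and set V(ψ)={x}. Then ψ at x, so □◇ψ at x, so ◇ψ at y, so some z with Ryz has ψ; z=x, i.e. Ryx.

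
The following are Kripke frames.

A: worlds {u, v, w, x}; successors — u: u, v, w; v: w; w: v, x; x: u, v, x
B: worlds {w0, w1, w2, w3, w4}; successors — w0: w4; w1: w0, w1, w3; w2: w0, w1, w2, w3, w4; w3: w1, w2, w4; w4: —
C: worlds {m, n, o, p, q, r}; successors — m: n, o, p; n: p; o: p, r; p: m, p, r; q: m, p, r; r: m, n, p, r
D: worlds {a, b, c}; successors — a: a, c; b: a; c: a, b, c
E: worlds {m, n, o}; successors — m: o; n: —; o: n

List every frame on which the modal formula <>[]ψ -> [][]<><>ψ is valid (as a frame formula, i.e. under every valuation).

This is the axiom for a generalized confluence (Geach) condition; its first-order frame correspondent is forall x forall y forall z ((xRy & x R^2 z) -> exists w (yRw & z R^2 w)).
A: fails — uRv, uR²v but no t with vRt and vR²t.
B: fails — w1Rw0, w1R²w0 but no w with w0Rw and w0R²w.
C: holds.
D: holds.
E: fails — mRo, mR²n but no w with oRw and nR²w.

C, D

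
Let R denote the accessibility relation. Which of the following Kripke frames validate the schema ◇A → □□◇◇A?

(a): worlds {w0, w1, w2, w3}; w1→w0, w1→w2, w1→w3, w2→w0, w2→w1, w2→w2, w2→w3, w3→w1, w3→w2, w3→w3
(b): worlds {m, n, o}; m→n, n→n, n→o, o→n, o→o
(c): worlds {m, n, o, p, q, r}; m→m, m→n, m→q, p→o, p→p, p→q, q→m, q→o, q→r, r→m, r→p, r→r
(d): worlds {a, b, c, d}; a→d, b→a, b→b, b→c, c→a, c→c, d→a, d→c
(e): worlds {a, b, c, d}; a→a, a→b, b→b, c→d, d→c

The schema corresponds to a generalized confluence (Geach) condition: ∀x ∀y ∀z ((xRy ∧ xR²z) → ∃w (y = w ∧ zR²w)).
(a): fails — w1Rw0, w1R²w0 but no w with w0=w and w0R²w.
(b): holds.
(c): fails — mRm, mR²n but no w with m=w and nR²w.
(d): fails — aRd, aR²a but no w with d=w and aR²w.
(e): fails — aRa, aR²b but no w with a=w and bR²w.

(b)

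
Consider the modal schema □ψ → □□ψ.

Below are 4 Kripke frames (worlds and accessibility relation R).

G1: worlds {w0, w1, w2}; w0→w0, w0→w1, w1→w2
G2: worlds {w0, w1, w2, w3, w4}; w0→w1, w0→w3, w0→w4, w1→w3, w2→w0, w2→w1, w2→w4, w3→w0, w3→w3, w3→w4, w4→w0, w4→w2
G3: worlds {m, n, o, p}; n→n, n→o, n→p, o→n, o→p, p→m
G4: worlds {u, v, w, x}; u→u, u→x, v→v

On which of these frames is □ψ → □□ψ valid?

G4

This is the axiom for transitivity; its first-order frame correspondent is ∀x ∀y ∀z (Rxy ∧ Ryz → Rxz).
G1: fails — Rw0w1 and Rw1w2 but not Rw0w2.
G2: fails — Rw0w4 and Rw4w2 but not Rw0w2.
G3: fails — Ron and Rno but not Roo.
G4: holds.
Valid on: G4.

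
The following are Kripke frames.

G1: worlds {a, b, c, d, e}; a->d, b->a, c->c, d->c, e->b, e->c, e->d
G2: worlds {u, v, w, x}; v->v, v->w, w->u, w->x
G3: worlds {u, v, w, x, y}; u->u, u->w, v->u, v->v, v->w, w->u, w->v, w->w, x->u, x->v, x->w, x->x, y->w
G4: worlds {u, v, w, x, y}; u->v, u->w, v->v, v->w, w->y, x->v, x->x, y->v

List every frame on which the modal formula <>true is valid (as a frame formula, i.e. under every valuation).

G1, G3, G4

Frame correspondent (Sahlqvist): forall x exists y Rxy — i.e. seriality.
G1: holds.
G2: fails — world u has no successor.
G3: holds.
G4: holds.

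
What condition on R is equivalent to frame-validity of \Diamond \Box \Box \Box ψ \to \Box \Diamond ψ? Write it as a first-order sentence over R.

This is a Sahlqvist (Geach-type) schema ◇^1□^3ψ → □^1◇^1ψ.
First-order correspondent: \forall x \forall y \forall z ((xRy \wedge xRz) \to \exists w (y R^3 w \wedge zRw)).

\forall x \forall y \forall z ((xRy \wedge xRz) \to \exists w (y R^3 w \wedge zRw))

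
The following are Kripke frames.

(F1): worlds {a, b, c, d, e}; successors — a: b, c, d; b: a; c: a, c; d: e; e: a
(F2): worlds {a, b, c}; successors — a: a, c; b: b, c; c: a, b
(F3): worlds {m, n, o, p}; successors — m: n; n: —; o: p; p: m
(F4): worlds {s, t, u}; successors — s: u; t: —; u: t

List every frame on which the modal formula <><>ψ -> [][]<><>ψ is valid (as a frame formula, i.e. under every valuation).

(F2)

This is the axiom for a generalized confluence (Geach) condition; its first-order frame correspondent is forall x forall y forall z ((x R^2 y & x R^2 z) -> exists w (y = w & z R^2 w)).
(F1): fails — aR²a, aR²e but no w with a=w and eR²w.
(F2): condition met.
(F3): fails — oR²m, oR²m but no w with m=w and mR²w.
(F4): fails — sR²t, sR²t but no w with t=w and tR²w.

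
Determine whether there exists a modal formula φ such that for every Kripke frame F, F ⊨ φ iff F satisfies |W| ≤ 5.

No — not modally definable

If a class were modally definable it would be closed under disjoint unions (Goldblatt–Thomason).
Any modal formula valid on each of 6 disjoint one-world frames is valid on their disjoint union (validity is preserved under disjoint unions). Each one-world frame has |W|=1≤5, but the union has |W|=6.
Hence having at most 5 worlds is not modally definable.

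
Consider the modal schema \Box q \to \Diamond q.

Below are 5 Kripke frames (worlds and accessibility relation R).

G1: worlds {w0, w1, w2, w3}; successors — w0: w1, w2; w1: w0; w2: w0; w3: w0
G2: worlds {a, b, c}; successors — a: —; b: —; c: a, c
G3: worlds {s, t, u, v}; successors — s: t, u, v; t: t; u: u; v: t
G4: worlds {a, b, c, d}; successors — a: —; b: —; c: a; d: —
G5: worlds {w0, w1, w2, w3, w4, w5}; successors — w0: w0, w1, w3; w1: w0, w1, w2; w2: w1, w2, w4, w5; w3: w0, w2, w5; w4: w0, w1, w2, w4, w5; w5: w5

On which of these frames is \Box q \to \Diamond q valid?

G1, G3, G5

The schema corresponds to seriality: \forall x \exists y Rxy.
G1: ✓.
G2: fails — world a has no successor.
G3: ✓.
G4: fails — world a has no successor.
G5: ✓.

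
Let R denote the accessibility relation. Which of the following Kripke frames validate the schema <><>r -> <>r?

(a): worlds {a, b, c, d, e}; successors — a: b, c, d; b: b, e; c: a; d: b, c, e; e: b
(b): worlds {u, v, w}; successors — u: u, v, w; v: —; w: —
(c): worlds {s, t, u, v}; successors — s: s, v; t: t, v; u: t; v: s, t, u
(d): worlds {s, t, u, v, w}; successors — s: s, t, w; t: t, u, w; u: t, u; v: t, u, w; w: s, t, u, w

(b)

The schema corresponds to transitivity: forall x forall y forall z (Rxy & Ryz -> Rxz).
(a): fails — Reb and Rbe but not Ree.
(b): satisfies the condition.
(c): fails — Rtv and Rvu but not Rtu.
(d): fails — Rut and Rtw but not Ruw.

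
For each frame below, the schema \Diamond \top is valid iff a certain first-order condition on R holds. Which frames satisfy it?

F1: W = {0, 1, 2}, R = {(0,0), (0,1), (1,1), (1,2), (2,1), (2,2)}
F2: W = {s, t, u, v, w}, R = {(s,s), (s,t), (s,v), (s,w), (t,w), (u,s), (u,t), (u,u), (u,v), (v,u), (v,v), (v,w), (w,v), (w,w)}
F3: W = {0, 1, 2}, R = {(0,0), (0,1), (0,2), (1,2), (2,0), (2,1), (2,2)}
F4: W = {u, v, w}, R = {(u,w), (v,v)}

This is the axiom for seriality; its first-order frame correspondent is \forall x \exists y Rxy.
F1: condition met.
F2: condition met.
F3: condition met.
F4: fails — world w has no successor.

F1, F2, F3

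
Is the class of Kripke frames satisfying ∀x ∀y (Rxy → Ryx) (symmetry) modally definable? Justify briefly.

Yes, by r → □◇r

The condition is symmetry. A defining modal formula is r → □◇r.
Suppose r→□◇r is valid. Take Rxy and set V(r)={x}. Then r at x, so □◇r at x, so ◇r at y, so some z with Ryz has r; z=x, i.e. Ryx.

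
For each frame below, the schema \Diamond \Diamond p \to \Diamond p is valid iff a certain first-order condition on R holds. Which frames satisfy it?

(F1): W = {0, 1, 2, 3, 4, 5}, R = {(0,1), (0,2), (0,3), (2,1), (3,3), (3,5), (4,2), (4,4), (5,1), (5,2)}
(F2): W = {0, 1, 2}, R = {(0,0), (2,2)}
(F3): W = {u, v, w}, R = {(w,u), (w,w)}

The schema corresponds to transitivity: \forall x \forall y \forall z (Rxy \wedge Ryz \to Rxz).
(F1): fails — R03 and R35 but not R05.
(F2): satisfies the condition.
(F3): satisfies the condition.
Valid on: (F2), (F3).

(F2), (F3)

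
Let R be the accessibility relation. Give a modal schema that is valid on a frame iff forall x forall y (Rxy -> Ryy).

□(□q → q)

The condition is shift-reflexivity. The T□ schema □(□q → q) defines it.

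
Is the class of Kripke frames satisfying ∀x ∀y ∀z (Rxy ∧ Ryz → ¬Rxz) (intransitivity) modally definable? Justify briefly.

Modal frame validity is preserved under surjective bounded morphisms.
The 5-cycle (worlds 0,1,2,3,4 with 0→1→2→3→4→0) is intransitive. Mapping every world to a single reflexive point • is a surjective bounded morphism; the reflexive point is not intransitive (R••∧R•• but R••).
Hence intransitivity is not modally definable.

Not definable by any modal formula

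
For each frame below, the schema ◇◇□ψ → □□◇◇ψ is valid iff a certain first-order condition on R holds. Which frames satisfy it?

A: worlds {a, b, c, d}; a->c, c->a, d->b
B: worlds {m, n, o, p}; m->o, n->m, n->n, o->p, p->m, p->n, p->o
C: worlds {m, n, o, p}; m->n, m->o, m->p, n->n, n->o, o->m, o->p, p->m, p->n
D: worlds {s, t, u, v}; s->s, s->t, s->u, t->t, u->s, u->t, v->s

C, D

This is the axiom for a generalized confluence (Geach) condition; its first-order frame correspondent is ∀x ∀y ∀z ((xR²y ∧ xR²z) → ∃w (yRw ∧ zR²w)).
A: fails — aR²a, aR²a but no w with aRw and aR²w.
B: fails — nR²m, nR²m but no w with mRw and mR²w.
C: ✓.
D: ✓.
Valid on: C, D.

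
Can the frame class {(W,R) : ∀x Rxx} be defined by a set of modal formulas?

Definable; □q → q defines it

The condition is reflexivity. A defining modal formula is □q → q.
Suppose □q→q is valid. At any x set V(q)={w : Rxw}. Then □q holds at x, so q holds at x, i.e. Rxx.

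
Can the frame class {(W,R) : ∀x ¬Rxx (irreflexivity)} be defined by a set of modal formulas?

Not definable by any modal formula

Any modally definable frame class is closed under surjective bounded morphisms.
The 2-cycle (worlds 0,1 with 0→1→0) is irreflexive, and the map sending every world to a single reflexive point • is a surjective bounded morphism (forth: every edge maps to (•,•); back: every world has a successor). So any modal formula valid on the 2-cycle is also valid on the reflexive point, which is not irreflexive.
So the class is not modally definable.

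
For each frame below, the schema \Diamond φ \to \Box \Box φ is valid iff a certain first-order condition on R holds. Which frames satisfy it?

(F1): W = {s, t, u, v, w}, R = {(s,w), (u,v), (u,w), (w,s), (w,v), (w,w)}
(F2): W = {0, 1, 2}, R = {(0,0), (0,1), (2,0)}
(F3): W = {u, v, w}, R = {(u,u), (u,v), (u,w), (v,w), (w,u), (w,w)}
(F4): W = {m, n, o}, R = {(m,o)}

Frame correspondent (Sahlqvist): \forall x \forall y \forall z ((xRy \wedge x R^2 z) \to \exists w (y = w \wedge z = w)) — i.e. a generalized confluence (Geach) condition.
(F1): fails — sRw, sR²s but w ≠ s.
(F2): fails — 0R0, 0R²1 but 0 ≠ 1.
(F3): fails — uRu, uR²v but u ≠ v.
(F4): holds.

(F4)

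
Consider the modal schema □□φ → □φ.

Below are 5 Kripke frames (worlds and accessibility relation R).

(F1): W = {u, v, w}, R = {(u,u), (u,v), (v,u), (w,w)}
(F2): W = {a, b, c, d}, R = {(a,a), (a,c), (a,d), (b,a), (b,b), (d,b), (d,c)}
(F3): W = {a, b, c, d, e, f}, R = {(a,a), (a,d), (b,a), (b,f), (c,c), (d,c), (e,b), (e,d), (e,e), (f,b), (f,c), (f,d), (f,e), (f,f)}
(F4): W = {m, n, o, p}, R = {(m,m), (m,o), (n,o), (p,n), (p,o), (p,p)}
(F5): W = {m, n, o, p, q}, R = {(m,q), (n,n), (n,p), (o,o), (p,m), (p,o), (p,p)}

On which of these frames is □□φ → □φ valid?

(F1), (F3)

Frame correspondent (Sahlqvist): ∀x ∀y (Rxy → ∃z (Rxz ∧ Rzy)) — i.e. density.
(F1): condition met.
(F2): fails — Rdc but no z with Rdz and Rzc.
(F3): condition met.
(F4): fails — Rno but no z with Rnz and Rzo.
(F5): fails — Rmq but no z with Rmz and Rzq.
Valid on: (F1), (F3).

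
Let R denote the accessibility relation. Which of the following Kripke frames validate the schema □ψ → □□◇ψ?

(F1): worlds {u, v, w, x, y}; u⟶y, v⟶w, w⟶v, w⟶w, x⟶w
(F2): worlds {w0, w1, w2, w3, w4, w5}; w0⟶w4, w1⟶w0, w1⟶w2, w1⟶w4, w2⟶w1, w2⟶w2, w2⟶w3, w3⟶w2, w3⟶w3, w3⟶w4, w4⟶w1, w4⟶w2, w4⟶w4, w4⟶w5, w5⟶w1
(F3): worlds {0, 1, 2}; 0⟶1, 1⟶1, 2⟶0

(F1)

The schema corresponds to a generalized confluence (Geach) condition: ∀x ∀z (xR²z → ∃w (xRw ∧ zRw)).
(F1): satisfies the condition.
(F2): fails — w0R²w2 but no w with w0Rw and w2Rw.
(F3): fails — 2R²1 but no w with 2Rw and 1Rw.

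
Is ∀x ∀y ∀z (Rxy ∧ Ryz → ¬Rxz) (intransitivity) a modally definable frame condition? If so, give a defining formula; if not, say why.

Modal frame validity is preserved under surjective bounded morphisms.
The 7-cycle (worlds w0,w1,w2,w3,w4,w5,w6 with w0→w1→w2→w3→w4→w5→w6→w0) is intransitive. Mapping every world to a single reflexive point • is a surjective bounded morphism; the reflexive point is not intransitive (R••∧R•• but R••).
So no modal formula (or set of formulas) defines exactly the intransitive frames.

No — not modally definable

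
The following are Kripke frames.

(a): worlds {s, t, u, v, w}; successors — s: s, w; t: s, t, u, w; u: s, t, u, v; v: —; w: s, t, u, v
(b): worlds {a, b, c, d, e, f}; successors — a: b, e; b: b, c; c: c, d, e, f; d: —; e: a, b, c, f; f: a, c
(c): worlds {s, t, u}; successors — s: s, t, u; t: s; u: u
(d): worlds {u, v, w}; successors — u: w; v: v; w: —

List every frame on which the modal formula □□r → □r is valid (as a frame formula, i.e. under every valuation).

The schema corresponds to density: ∀x ∀y (Rxy → ∃z (Rxz ∧ Rzy)).
(a): ✓.
(b): fails — Rae but no z with Raz and Rze.
(c): ✓.
(d): fails — Ruw but no z with Ruz and Rzw.

(a), (c)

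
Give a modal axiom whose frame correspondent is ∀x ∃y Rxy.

□ψ → ◇ψ

The condition is seriality. The D schema □ψ → ◇ψ defines it.
Suppose □ψ→◇ψ is valid. At any x set V(ψ)=W. Then □ψ at x, so ◇ψ at x, so x has a successor.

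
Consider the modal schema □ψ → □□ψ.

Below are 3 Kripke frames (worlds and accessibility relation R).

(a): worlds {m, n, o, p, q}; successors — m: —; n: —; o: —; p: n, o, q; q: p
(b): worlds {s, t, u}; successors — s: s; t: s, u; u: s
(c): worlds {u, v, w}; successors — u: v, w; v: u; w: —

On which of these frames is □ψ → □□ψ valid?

Frame correspondent (Sahlqvist): ∀x ∀y ∀z (Rxy ∧ Ryz → Rxz) — i.e. transitivity.
(a): fails — Rpq and Rqp but not Rpp.
(b): satisfies the condition.
(c): fails — Ruv and Rvu but not Ruu.
Valid on: (b).

(b)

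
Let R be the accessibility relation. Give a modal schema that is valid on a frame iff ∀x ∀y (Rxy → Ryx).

ψ → □◇ψ

This is symmetry; the standard corresponding axiom is B: ψ → □◇ψ.
Suppose ψ→□◇ψ is valid. Take Rxy and set V(ψ)={x}. Then ψ at x, so □◇ψ at x, so ◇ψ at y, so some z with Ryz has ψ; z=x, i.e. Ryx.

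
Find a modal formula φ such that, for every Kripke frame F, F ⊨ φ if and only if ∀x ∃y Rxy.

□ψ → ◇ψ

A defining formula is □ψ → ◇ψ (the D axiom).
Suppose □ψ→◇ψ is valid. At any x set V(ψ)=W. Then □ψ at x, so ◇ψ at x, so x has a successor.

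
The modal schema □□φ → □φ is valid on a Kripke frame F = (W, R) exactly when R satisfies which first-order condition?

Suppose □□φ→□φ is valid. Take Rxy and set V(φ)={w : xR²w}. Then □□φ at x, so □φ at x, so φ at y, i.e. ∃z(Rxz∧Rzy).
Conversely, any frame satisfying ∀x ∀y (Rxy → ∃z (Rxz ∧ Rzy)) validates the schema.
Frame condition: ∀x ∀y (Rxy → ∃z (Rxz ∧ Rzy)).

density: ∀x ∀y (Rxy → ∃z (Rxz ∧ Rzy))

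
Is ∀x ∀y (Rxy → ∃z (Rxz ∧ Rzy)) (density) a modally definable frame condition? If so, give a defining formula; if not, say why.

Yes: it is density, defined by the C4 schema □□r → □r.
Suppose □□r→□r is valid. Take Rxy and set V(r)={w : xR²w}. Then □□r at x, so □r at x, so r at y, i.e. ∃z(Rxz∧Rzy).

Yes, by □□r → □r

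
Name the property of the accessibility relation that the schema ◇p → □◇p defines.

the Euclidean property

Suppose ◇p→□◇p is valid. Take Rxy, Rxz and set V(p)={y}. Then ◇p at x, so □◇p at x, so ◇p at z, so some w with Rzw has p; w=y, i.e. Rzy. By symmetry of the argument, Ryz.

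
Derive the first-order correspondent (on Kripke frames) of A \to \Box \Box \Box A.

This is a Sahlqvist (Geach-type) schema ◇^0□^0A → □^3◇^0A.
First-order correspondent: \forall x \forall z (x R^3 z \to \exists w (x = w \wedge z = w)).

\forall x \forall z (x R^3 z \to \exists w (x = w \wedge z = w))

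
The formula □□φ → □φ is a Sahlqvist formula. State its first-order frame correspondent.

Suppose □□φ→□φ is valid. Take Rxy and set V(φ)={w : xR²w}. Then □□φ at x, so □φ at x, so φ at y, i.e. ∃z(Rxz∧Rzy).

density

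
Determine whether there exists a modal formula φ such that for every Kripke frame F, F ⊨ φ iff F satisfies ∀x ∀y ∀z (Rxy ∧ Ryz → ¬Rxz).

Any modally definable frame class is closed under surjective bounded morphisms.
The 5-cycle (worlds 0,1,2,3,4 with 0→1→2→3→4→0) is intransitive. Mapping every world to a single reflexive point • is a surjective bounded morphism; the reflexive point is not intransitive (R••∧R•• but R••).
So the class is not modally definable.

Not modally definable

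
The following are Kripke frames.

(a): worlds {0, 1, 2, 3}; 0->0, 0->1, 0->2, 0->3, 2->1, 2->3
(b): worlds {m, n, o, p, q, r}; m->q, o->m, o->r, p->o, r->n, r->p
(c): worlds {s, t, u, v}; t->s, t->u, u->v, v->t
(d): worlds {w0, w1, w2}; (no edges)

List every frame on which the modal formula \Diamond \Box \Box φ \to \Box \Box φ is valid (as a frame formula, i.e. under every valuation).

This is the axiom for a generalized confluence (Geach) condition; its first-order frame correspondent is \forall x \forall y \forall z ((xRy \wedge x R^2 z) \to \exists w (y R^2 w \wedge z = w)).
(a): fails — 0R1, 0R²0 but no w with 1R²w and 0=w.
(b): fails — oRm, oR²n but no w with mR²w and n=w.
(c): fails — tRs, tR²v but no w with sR²w and v=w.
(d): condition met.

(d)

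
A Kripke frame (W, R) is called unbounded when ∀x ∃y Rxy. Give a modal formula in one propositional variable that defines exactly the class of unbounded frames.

□ψ → ◇ψ

The condition is seriality. The D schema □ψ → ◇ψ defines it.
Suppose □ψ→◇ψ is valid. At any x set V(ψ)=W. Then □ψ at x, so ◇ψ at x, so x has a successor.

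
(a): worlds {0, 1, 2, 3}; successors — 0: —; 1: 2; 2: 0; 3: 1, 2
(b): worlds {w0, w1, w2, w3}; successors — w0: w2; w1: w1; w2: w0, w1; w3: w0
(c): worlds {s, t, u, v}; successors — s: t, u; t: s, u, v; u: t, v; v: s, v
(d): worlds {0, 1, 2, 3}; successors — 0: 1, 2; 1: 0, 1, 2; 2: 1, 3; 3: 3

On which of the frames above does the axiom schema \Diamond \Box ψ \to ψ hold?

none

Frame correspondent (Sahlqvist): \forall x \forall y (Rxy \to Ryx) — i.e. symmetry.
(a): fails — R12 but not R21.
(b): fails — Rw3w0 but not Rw0w3.
(c): fails — Ruv but not Rvu.
(d): fails — R02 but not R20.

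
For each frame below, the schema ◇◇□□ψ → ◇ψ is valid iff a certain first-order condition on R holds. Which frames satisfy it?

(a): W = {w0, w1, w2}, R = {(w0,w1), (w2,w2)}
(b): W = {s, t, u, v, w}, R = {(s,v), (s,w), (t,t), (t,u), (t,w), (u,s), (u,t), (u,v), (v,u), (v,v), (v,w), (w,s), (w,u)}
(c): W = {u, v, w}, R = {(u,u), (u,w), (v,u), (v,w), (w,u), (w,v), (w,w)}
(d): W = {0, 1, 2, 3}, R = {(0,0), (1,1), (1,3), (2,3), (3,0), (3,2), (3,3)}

(a), (b), (c)

This is the axiom for a generalized confluence (Geach) condition; its first-order frame correspondent is ∀x ∀y (xR²y → ∃w (yR²w ∧ xRw)).
(a): ✓.
(b): ✓.
(c): ✓.
(d): fails — 1R²0 but no w with 0R²w and 1Rw.
Valid on: (a), (b), (c).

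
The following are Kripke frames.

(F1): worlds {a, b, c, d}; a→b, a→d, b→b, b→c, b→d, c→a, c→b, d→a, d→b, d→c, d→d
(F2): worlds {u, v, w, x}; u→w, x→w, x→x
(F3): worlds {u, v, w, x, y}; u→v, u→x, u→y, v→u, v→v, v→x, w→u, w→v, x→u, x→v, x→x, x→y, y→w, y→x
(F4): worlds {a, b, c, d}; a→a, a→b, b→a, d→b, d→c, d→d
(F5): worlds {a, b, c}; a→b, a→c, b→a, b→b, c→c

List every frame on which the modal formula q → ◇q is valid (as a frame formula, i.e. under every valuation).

none

Frame correspondent (Sahlqvist): ∀x Rxx — i.e. reflexivity.
(F1): fails — world a does not see itself.
(F2): fails — world u does not see itself.
(F3): fails — world u does not see itself.
(F4): fails — world b does not see itself.
(F5): fails — world a does not see itself.
Valid on no frame.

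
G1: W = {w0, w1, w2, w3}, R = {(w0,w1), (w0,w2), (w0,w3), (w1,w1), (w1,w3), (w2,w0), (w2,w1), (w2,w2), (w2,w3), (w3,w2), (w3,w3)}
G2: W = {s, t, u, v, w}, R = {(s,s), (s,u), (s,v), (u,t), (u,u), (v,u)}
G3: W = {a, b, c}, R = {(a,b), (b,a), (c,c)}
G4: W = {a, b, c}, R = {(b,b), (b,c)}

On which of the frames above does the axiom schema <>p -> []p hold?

The schema corresponds to partial functionality: forall x forall y forall z (Rxy & Rxz -> y = z).
G1: fails — w0 sees both w1 and w2.
G2: fails — s sees both s and u.
G3: holds.
G4: fails — b sees both b and c.

G3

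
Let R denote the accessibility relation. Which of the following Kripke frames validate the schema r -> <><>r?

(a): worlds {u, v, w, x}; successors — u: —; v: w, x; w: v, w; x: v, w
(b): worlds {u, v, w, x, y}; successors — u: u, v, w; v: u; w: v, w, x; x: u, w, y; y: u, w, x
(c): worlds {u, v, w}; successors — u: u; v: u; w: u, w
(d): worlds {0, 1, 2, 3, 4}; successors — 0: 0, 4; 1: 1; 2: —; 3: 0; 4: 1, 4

The schema corresponds to a generalized confluence (Geach) condition: forall x exists w (x = w & x R^2 w).
(a): fails — at u but no t with u=t and uR²t.
(b): satisfies the condition.
(c): fails — at v but no t with v=t and vR²t.
(d): fails — at 2 but no w with 2=w and 2R²w.

(b)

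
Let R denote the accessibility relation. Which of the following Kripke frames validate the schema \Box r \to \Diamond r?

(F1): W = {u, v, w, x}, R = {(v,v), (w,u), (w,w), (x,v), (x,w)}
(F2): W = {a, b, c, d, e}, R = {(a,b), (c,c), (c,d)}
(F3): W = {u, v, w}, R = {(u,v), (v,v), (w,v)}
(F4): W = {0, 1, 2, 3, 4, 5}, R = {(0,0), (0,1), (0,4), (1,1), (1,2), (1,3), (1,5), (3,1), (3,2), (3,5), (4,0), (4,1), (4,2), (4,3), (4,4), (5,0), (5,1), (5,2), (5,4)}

Frame correspondent (Sahlqvist): \forall x \exists y Rxy — i.e. seriality.
(F1): fails — world u has no successor.
(F2): fails — world b has no successor.
(F3): ✓.
(F4): fails — world 2 has no successor.
Valid on: (F3).

(F3)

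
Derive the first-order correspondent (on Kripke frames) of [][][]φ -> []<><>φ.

This is a Sahlqvist (Geach-type) schema ◇^0□^3φ → □^1◇^2φ.
Minimal-valuation argument: fix x; take any y with xR^0y and any z with xR^1z. Set V(φ) to the set of worlds R-reachable from y in exactly 3 steps. Then □^3φ holds at y, so the antecedent holds at x; validity forces ◇^2φ at z, giving a w with zR^2w and yR^3w.
First-order correspondent: forall x forall z (xRz -> exists w (x R^3 w & z R^2 w)).

forall x forall z (xRz -> exists w (x R^3 w & z R^2 w))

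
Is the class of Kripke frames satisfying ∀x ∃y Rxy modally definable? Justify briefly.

This is a Sahlqvist condition; the D axiom □r → ◇r defines it.
Suppose □r→◇r is valid. At any x set V(r)=W. Then □r at x, so ◇r at x, so x has a successor.

Definable; □r → ◇r defines it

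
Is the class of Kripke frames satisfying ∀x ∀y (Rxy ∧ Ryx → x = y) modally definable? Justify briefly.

Not definable by any modal formula

If a class were modally definable it would be closed under surjective bounded morphisms (Goldblatt–Thomason).
The 6-cycle (worlds s,t,u,v,w,x with s→t→u→v→w→x→s) is antisymmetric. Sending even-indexed worlds to a and odd-indexed worlds to b is a surjective bounded morphism onto the two-world frame with a↔b, which is not antisymmetric.
So the class is not modally definable.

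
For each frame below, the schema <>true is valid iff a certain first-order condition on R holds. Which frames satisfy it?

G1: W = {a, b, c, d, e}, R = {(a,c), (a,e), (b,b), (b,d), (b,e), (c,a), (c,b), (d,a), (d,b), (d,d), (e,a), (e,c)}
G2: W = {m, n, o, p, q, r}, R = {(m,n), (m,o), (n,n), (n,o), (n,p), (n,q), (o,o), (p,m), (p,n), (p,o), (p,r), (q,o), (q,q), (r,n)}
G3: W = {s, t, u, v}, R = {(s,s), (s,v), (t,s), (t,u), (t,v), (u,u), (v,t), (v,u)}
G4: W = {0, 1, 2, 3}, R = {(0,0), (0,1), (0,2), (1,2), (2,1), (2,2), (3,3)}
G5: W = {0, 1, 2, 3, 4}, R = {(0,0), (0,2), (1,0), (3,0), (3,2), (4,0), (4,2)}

The schema corresponds to seriality: forall x exists y Rxy.
G1: satisfies the condition.
G2: satisfies the condition.
G3: satisfies the condition.
G4: satisfies the condition.
G5: fails — world 2 has no successor.
Valid on: G1, G2, G3, G4.

G1, G2, G3, G4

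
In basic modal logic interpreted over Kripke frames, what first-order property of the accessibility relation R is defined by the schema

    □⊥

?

emptiness of R: ∀x ∀y ¬Rxy

□⊥ is valid iff no world has any successor (otherwise □⊥ fails at any world with one).
Conversely, on a frame with emptiness of R the schema holds at every world under every valuation.
So the correspondent is emptiness of R.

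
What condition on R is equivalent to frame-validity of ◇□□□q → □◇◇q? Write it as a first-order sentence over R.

∀x ∀y ∀z ((xRy ∧ xRz) → ∃w (yR³w ∧ zR²w))

This is a Sahlqvist (Geach-type) schema ◇^1□^3q → □^1◇^2q.
Minimal-valuation argument: fix x; take any y with xR^1y and any z with xR^1z. Set V(q) to the set of worlds R-reachable from y in exactly 3 steps. Then □^3q holds at y, so the antecedent holds at x; validity forces ◇^2q at z, giving a w with zR^2w and yR^3w.
First-order correspondent: ∀x ∀y ∀z ((xRy ∧ xRz) → ∃w (yR³w ∧ zR²w)).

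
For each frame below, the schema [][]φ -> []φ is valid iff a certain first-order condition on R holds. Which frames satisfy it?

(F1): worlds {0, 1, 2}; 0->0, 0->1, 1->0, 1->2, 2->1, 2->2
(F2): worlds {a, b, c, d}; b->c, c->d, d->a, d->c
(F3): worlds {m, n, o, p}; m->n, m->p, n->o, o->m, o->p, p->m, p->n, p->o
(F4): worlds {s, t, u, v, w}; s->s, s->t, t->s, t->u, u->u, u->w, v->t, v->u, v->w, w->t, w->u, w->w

This is the axiom for density; its first-order frame correspondent is forall x forall y (Rxy -> exists z (Rxz & Rzy)).
(F1): satisfies the condition.
(F2): fails — Rdc but no z with Rdz and Rzc.
(F3): fails — Rno but no z with Rnz and Rzo.
(F4): satisfies the condition.

(F1), (F4)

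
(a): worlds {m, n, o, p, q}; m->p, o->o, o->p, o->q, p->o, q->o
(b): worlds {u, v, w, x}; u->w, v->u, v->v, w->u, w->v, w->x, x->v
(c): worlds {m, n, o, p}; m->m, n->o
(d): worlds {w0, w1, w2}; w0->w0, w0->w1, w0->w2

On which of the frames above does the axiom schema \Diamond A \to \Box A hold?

(c)

Frame correspondent (Sahlqvist): \forall x \forall y \forall z (Rxy \wedge Rxz \to y = z) — i.e. partial functionality.
(a): fails — o sees both o and p.
(b): fails — v sees both u and v.
(c): condition met.
(d): fails — w0 sees both w0 and w1.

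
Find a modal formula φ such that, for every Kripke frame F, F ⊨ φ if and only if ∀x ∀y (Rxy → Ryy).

□(□q → q)

The condition is shift-reflexivity. The T□ schema □(□q → q) defines it.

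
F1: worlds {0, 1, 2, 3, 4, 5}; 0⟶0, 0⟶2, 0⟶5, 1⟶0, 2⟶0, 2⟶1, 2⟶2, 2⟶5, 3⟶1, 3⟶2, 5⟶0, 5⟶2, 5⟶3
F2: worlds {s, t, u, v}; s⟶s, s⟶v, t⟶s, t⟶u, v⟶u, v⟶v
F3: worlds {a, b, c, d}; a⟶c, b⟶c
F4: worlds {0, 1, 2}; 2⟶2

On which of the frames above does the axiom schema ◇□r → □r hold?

F4

The schema corresponds to the Euclidean property: ∀x ∀y ∀z (Rxy ∧ Rxz → Ryz).
F1: fails — R05 and R05 but not R55.
F2: fails — Rsv and Rss but not Rvs.
F3: fails — Rac and Rac but not Rcc.
F4: holds.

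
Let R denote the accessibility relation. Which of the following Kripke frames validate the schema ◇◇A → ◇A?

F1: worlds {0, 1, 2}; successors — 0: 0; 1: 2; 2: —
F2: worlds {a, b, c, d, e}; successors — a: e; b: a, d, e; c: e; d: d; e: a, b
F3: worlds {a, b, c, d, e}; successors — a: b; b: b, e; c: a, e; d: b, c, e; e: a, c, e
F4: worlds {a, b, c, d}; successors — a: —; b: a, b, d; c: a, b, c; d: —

F1

Frame correspondent (Sahlqvist): ∀x ∀y ∀z (Rxy ∧ Ryz → Rxz) — i.e. transitivity.
F1: holds.
F2: fails — Reb and Rbe but not Ree.
F3: fails — Rdc and Rca but not Rda.
F4: fails — Rcb and Rbd but not Rcd.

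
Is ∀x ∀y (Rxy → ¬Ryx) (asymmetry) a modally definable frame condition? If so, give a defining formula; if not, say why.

Not definable by any modal formula

Any modally definable frame class is closed under surjective bounded morphisms.
The 3-cycle (worlds s,t,u with s→t→u→s) is asymmetric. Mapping every world to a single reflexive point • is a surjective bounded morphism, and the reflexive point is not asymmetric (R•• but asymmetry requires ¬R••).
So the class is not modally definable.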